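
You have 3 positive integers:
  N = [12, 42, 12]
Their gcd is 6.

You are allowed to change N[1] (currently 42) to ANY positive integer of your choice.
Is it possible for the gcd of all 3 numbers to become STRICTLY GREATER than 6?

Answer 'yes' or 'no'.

Current gcd = 6
gcd of all OTHER numbers (without N[1]=42): gcd([12, 12]) = 12
The new gcd after any change is gcd(12, new_value).
This can be at most 12.
Since 12 > old gcd 6, the gcd CAN increase (e.g., set N[1] = 12).

Answer: yes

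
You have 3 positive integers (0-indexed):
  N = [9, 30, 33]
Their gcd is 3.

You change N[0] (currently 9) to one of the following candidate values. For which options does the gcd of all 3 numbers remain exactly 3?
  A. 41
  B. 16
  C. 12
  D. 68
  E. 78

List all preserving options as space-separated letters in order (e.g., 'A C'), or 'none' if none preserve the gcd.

Old gcd = 3; gcd of others (without N[0]) = 3
New gcd for candidate v: gcd(3, v). Preserves old gcd iff gcd(3, v) = 3.
  Option A: v=41, gcd(3,41)=1 -> changes
  Option B: v=16, gcd(3,16)=1 -> changes
  Option C: v=12, gcd(3,12)=3 -> preserves
  Option D: v=68, gcd(3,68)=1 -> changes
  Option E: v=78, gcd(3,78)=3 -> preserves

Answer: C E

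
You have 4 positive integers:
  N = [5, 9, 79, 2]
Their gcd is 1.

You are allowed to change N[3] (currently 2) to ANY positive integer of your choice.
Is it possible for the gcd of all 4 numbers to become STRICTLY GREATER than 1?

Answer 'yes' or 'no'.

Current gcd = 1
gcd of all OTHER numbers (without N[3]=2): gcd([5, 9, 79]) = 1
The new gcd after any change is gcd(1, new_value).
This can be at most 1.
Since 1 = old gcd 1, the gcd can only stay the same or decrease.

Answer: no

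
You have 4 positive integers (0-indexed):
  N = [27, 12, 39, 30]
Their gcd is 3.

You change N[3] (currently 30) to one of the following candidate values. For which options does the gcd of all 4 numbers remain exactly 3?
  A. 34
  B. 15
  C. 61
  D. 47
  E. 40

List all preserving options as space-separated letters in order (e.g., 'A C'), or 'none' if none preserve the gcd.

Answer: B

Derivation:
Old gcd = 3; gcd of others (without N[3]) = 3
New gcd for candidate v: gcd(3, v). Preserves old gcd iff gcd(3, v) = 3.
  Option A: v=34, gcd(3,34)=1 -> changes
  Option B: v=15, gcd(3,15)=3 -> preserves
  Option C: v=61, gcd(3,61)=1 -> changes
  Option D: v=47, gcd(3,47)=1 -> changes
  Option E: v=40, gcd(3,40)=1 -> changes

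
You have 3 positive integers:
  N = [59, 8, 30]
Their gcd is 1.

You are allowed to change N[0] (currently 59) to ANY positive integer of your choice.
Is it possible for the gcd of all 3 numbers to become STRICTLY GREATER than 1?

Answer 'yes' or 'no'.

Answer: yes

Derivation:
Current gcd = 1
gcd of all OTHER numbers (without N[0]=59): gcd([8, 30]) = 2
The new gcd after any change is gcd(2, new_value).
This can be at most 2.
Since 2 > old gcd 1, the gcd CAN increase (e.g., set N[0] = 2).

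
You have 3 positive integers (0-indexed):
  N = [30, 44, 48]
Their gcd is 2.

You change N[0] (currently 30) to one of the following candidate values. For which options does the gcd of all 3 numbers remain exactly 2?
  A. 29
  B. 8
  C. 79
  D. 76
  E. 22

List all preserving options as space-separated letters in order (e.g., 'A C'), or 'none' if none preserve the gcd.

Old gcd = 2; gcd of others (without N[0]) = 4
New gcd for candidate v: gcd(4, v). Preserves old gcd iff gcd(4, v) = 2.
  Option A: v=29, gcd(4,29)=1 -> changes
  Option B: v=8, gcd(4,8)=4 -> changes
  Option C: v=79, gcd(4,79)=1 -> changes
  Option D: v=76, gcd(4,76)=4 -> changes
  Option E: v=22, gcd(4,22)=2 -> preserves

Answer: E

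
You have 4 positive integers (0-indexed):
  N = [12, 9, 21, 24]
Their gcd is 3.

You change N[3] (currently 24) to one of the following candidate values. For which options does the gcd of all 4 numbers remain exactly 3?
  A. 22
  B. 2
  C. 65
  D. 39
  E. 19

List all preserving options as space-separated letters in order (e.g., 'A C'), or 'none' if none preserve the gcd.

Answer: D

Derivation:
Old gcd = 3; gcd of others (without N[3]) = 3
New gcd for candidate v: gcd(3, v). Preserves old gcd iff gcd(3, v) = 3.
  Option A: v=22, gcd(3,22)=1 -> changes
  Option B: v=2, gcd(3,2)=1 -> changes
  Option C: v=65, gcd(3,65)=1 -> changes
  Option D: v=39, gcd(3,39)=3 -> preserves
  Option E: v=19, gcd(3,19)=1 -> changes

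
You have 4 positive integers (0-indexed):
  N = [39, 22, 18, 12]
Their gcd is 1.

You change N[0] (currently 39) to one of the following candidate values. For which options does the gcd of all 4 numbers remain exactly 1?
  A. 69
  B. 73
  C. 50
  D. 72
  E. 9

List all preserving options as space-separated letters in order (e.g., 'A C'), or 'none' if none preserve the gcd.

Old gcd = 1; gcd of others (without N[0]) = 2
New gcd for candidate v: gcd(2, v). Preserves old gcd iff gcd(2, v) = 1.
  Option A: v=69, gcd(2,69)=1 -> preserves
  Option B: v=73, gcd(2,73)=1 -> preserves
  Option C: v=50, gcd(2,50)=2 -> changes
  Option D: v=72, gcd(2,72)=2 -> changes
  Option E: v=9, gcd(2,9)=1 -> preserves

Answer: A B E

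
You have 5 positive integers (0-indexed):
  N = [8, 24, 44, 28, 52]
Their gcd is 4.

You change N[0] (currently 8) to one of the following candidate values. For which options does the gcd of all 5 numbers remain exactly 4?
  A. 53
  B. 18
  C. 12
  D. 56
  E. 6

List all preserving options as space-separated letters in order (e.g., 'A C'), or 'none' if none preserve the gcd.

Answer: C D

Derivation:
Old gcd = 4; gcd of others (without N[0]) = 4
New gcd for candidate v: gcd(4, v). Preserves old gcd iff gcd(4, v) = 4.
  Option A: v=53, gcd(4,53)=1 -> changes
  Option B: v=18, gcd(4,18)=2 -> changes
  Option C: v=12, gcd(4,12)=4 -> preserves
  Option D: v=56, gcd(4,56)=4 -> preserves
  Option E: v=6, gcd(4,6)=2 -> changes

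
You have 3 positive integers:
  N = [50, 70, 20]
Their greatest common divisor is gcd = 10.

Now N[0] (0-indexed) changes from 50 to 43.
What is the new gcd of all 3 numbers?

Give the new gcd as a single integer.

Answer: 1

Derivation:
Numbers: [50, 70, 20], gcd = 10
Change: index 0, 50 -> 43
gcd of the OTHER numbers (without index 0): gcd([70, 20]) = 10
New gcd = gcd(g_others, new_val) = gcd(10, 43) = 1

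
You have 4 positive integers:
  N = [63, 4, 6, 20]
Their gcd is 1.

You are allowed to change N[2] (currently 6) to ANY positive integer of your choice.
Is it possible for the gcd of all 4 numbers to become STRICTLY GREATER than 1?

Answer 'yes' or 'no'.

Answer: no

Derivation:
Current gcd = 1
gcd of all OTHER numbers (without N[2]=6): gcd([63, 4, 20]) = 1
The new gcd after any change is gcd(1, new_value).
This can be at most 1.
Since 1 = old gcd 1, the gcd can only stay the same or decrease.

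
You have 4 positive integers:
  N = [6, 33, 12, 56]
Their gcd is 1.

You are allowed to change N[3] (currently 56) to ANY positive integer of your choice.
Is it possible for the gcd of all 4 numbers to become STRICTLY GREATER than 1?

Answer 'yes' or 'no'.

Current gcd = 1
gcd of all OTHER numbers (without N[3]=56): gcd([6, 33, 12]) = 3
The new gcd after any change is gcd(3, new_value).
This can be at most 3.
Since 3 > old gcd 1, the gcd CAN increase (e.g., set N[3] = 3).

Answer: yes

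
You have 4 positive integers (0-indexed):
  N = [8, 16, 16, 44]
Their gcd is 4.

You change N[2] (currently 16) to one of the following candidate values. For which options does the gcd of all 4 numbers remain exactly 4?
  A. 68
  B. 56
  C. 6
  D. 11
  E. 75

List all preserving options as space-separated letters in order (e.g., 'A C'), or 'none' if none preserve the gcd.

Old gcd = 4; gcd of others (without N[2]) = 4
New gcd for candidate v: gcd(4, v). Preserves old gcd iff gcd(4, v) = 4.
  Option A: v=68, gcd(4,68)=4 -> preserves
  Option B: v=56, gcd(4,56)=4 -> preserves
  Option C: v=6, gcd(4,6)=2 -> changes
  Option D: v=11, gcd(4,11)=1 -> changes
  Option E: v=75, gcd(4,75)=1 -> changes

Answer: A B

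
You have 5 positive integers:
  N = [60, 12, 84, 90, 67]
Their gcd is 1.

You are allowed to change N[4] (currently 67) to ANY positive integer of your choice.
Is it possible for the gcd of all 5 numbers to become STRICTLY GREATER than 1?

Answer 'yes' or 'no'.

Current gcd = 1
gcd of all OTHER numbers (without N[4]=67): gcd([60, 12, 84, 90]) = 6
The new gcd after any change is gcd(6, new_value).
This can be at most 6.
Since 6 > old gcd 1, the gcd CAN increase (e.g., set N[4] = 6).

Answer: yes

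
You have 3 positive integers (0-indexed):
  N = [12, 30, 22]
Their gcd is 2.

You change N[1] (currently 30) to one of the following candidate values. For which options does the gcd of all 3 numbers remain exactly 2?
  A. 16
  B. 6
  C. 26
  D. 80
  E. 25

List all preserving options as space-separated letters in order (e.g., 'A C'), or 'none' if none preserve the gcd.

Old gcd = 2; gcd of others (without N[1]) = 2
New gcd for candidate v: gcd(2, v). Preserves old gcd iff gcd(2, v) = 2.
  Option A: v=16, gcd(2,16)=2 -> preserves
  Option B: v=6, gcd(2,6)=2 -> preserves
  Option C: v=26, gcd(2,26)=2 -> preserves
  Option D: v=80, gcd(2,80)=2 -> preserves
  Option E: v=25, gcd(2,25)=1 -> changes

Answer: A B C D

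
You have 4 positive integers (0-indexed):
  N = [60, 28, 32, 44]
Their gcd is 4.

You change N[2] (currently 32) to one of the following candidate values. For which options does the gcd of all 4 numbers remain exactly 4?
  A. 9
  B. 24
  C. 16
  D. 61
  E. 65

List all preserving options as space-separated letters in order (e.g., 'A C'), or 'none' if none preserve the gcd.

Answer: B C

Derivation:
Old gcd = 4; gcd of others (without N[2]) = 4
New gcd for candidate v: gcd(4, v). Preserves old gcd iff gcd(4, v) = 4.
  Option A: v=9, gcd(4,9)=1 -> changes
  Option B: v=24, gcd(4,24)=4 -> preserves
  Option C: v=16, gcd(4,16)=4 -> preserves
  Option D: v=61, gcd(4,61)=1 -> changes
  Option E: v=65, gcd(4,65)=1 -> changes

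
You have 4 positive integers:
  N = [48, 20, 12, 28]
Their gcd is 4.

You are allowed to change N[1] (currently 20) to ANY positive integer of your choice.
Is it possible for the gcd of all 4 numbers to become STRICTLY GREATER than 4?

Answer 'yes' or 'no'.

Current gcd = 4
gcd of all OTHER numbers (without N[1]=20): gcd([48, 12, 28]) = 4
The new gcd after any change is gcd(4, new_value).
This can be at most 4.
Since 4 = old gcd 4, the gcd can only stay the same or decrease.

Answer: no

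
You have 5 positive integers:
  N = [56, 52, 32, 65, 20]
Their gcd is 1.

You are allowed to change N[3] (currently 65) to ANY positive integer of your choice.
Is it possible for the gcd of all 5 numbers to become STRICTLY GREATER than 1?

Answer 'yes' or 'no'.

Current gcd = 1
gcd of all OTHER numbers (without N[3]=65): gcd([56, 52, 32, 20]) = 4
The new gcd after any change is gcd(4, new_value).
This can be at most 4.
Since 4 > old gcd 1, the gcd CAN increase (e.g., set N[3] = 4).

Answer: yes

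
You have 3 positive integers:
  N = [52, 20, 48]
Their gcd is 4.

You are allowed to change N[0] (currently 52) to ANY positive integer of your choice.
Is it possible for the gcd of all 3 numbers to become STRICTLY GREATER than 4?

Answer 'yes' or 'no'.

Answer: no

Derivation:
Current gcd = 4
gcd of all OTHER numbers (without N[0]=52): gcd([20, 48]) = 4
The new gcd after any change is gcd(4, new_value).
This can be at most 4.
Since 4 = old gcd 4, the gcd can only stay the same or decrease.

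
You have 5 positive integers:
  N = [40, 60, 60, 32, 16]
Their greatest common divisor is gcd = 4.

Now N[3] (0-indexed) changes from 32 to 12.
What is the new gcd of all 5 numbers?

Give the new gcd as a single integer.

Answer: 4

Derivation:
Numbers: [40, 60, 60, 32, 16], gcd = 4
Change: index 3, 32 -> 12
gcd of the OTHER numbers (without index 3): gcd([40, 60, 60, 16]) = 4
New gcd = gcd(g_others, new_val) = gcd(4, 12) = 4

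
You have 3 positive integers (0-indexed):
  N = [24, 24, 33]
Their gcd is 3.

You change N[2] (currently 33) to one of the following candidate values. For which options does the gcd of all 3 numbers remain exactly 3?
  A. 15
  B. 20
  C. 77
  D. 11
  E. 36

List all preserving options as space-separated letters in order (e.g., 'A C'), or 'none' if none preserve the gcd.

Answer: A

Derivation:
Old gcd = 3; gcd of others (without N[2]) = 24
New gcd for candidate v: gcd(24, v). Preserves old gcd iff gcd(24, v) = 3.
  Option A: v=15, gcd(24,15)=3 -> preserves
  Option B: v=20, gcd(24,20)=4 -> changes
  Option C: v=77, gcd(24,77)=1 -> changes
  Option D: v=11, gcd(24,11)=1 -> changes
  Option E: v=36, gcd(24,36)=12 -> changes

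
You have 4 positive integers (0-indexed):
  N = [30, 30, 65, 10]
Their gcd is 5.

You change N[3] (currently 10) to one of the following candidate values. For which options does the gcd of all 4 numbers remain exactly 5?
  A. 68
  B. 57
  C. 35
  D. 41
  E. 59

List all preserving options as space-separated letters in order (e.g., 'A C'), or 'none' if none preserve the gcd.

Old gcd = 5; gcd of others (without N[3]) = 5
New gcd for candidate v: gcd(5, v). Preserves old gcd iff gcd(5, v) = 5.
  Option A: v=68, gcd(5,68)=1 -> changes
  Option B: v=57, gcd(5,57)=1 -> changes
  Option C: v=35, gcd(5,35)=5 -> preserves
  Option D: v=41, gcd(5,41)=1 -> changes
  Option E: v=59, gcd(5,59)=1 -> changes

Answer: C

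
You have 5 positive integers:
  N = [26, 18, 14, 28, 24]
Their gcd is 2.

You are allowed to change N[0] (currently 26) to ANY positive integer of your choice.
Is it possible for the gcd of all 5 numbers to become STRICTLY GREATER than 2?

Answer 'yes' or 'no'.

Answer: no

Derivation:
Current gcd = 2
gcd of all OTHER numbers (without N[0]=26): gcd([18, 14, 28, 24]) = 2
The new gcd after any change is gcd(2, new_value).
This can be at most 2.
Since 2 = old gcd 2, the gcd can only stay the same or decrease.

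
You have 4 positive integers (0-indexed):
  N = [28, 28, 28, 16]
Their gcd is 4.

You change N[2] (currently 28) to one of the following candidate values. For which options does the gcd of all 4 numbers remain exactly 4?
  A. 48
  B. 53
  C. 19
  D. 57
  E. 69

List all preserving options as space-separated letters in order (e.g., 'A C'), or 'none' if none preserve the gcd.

Old gcd = 4; gcd of others (without N[2]) = 4
New gcd for candidate v: gcd(4, v). Preserves old gcd iff gcd(4, v) = 4.
  Option A: v=48, gcd(4,48)=4 -> preserves
  Option B: v=53, gcd(4,53)=1 -> changes
  Option C: v=19, gcd(4,19)=1 -> changes
  Option D: v=57, gcd(4,57)=1 -> changes
  Option E: v=69, gcd(4,69)=1 -> changes

Answer: A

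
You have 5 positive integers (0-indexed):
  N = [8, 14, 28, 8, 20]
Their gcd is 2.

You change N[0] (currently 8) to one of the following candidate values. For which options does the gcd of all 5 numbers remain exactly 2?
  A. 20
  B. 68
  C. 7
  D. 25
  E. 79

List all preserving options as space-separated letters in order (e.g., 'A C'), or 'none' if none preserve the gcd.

Old gcd = 2; gcd of others (without N[0]) = 2
New gcd for candidate v: gcd(2, v). Preserves old gcd iff gcd(2, v) = 2.
  Option A: v=20, gcd(2,20)=2 -> preserves
  Option B: v=68, gcd(2,68)=2 -> preserves
  Option C: v=7, gcd(2,7)=1 -> changes
  Option D: v=25, gcd(2,25)=1 -> changes
  Option E: v=79, gcd(2,79)=1 -> changes

Answer: A B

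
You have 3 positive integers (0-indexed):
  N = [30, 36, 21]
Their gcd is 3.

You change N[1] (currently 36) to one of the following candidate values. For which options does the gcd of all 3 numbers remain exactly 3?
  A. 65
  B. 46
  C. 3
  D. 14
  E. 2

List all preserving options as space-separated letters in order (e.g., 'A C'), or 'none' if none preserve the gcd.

Answer: C

Derivation:
Old gcd = 3; gcd of others (without N[1]) = 3
New gcd for candidate v: gcd(3, v). Preserves old gcd iff gcd(3, v) = 3.
  Option A: v=65, gcd(3,65)=1 -> changes
  Option B: v=46, gcd(3,46)=1 -> changes
  Option C: v=3, gcd(3,3)=3 -> preserves
  Option D: v=14, gcd(3,14)=1 -> changes
  Option E: v=2, gcd(3,2)=1 -> changes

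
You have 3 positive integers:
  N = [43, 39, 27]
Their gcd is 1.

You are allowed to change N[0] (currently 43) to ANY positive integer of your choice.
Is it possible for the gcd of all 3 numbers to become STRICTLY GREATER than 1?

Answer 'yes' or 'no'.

Current gcd = 1
gcd of all OTHER numbers (without N[0]=43): gcd([39, 27]) = 3
The new gcd after any change is gcd(3, new_value).
This can be at most 3.
Since 3 > old gcd 1, the gcd CAN increase (e.g., set N[0] = 3).

Answer: yes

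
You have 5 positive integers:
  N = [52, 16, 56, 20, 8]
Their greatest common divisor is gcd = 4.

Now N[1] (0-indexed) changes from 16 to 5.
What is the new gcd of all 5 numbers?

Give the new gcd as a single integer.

Answer: 1

Derivation:
Numbers: [52, 16, 56, 20, 8], gcd = 4
Change: index 1, 16 -> 5
gcd of the OTHER numbers (without index 1): gcd([52, 56, 20, 8]) = 4
New gcd = gcd(g_others, new_val) = gcd(4, 5) = 1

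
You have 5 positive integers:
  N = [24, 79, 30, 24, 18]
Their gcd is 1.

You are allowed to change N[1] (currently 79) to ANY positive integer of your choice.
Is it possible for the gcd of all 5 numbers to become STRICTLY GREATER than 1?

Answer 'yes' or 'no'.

Answer: yes

Derivation:
Current gcd = 1
gcd of all OTHER numbers (without N[1]=79): gcd([24, 30, 24, 18]) = 6
The new gcd after any change is gcd(6, new_value).
This can be at most 6.
Since 6 > old gcd 1, the gcd CAN increase (e.g., set N[1] = 6).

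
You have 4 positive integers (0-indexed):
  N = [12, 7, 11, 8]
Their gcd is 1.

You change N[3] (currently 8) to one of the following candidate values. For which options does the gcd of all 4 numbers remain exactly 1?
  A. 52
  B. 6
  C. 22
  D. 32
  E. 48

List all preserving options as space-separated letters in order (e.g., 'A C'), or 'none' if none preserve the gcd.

Old gcd = 1; gcd of others (without N[3]) = 1
New gcd for candidate v: gcd(1, v). Preserves old gcd iff gcd(1, v) = 1.
  Option A: v=52, gcd(1,52)=1 -> preserves
  Option B: v=6, gcd(1,6)=1 -> preserves
  Option C: v=22, gcd(1,22)=1 -> preserves
  Option D: v=32, gcd(1,32)=1 -> preserves
  Option E: v=48, gcd(1,48)=1 -> preserves

Answer: A B C D E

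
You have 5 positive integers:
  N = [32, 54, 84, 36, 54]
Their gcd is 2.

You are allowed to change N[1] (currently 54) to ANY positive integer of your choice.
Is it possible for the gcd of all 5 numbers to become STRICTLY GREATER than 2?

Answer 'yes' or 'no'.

Answer: no

Derivation:
Current gcd = 2
gcd of all OTHER numbers (without N[1]=54): gcd([32, 84, 36, 54]) = 2
The new gcd after any change is gcd(2, new_value).
This can be at most 2.
Since 2 = old gcd 2, the gcd can only stay the same or decrease.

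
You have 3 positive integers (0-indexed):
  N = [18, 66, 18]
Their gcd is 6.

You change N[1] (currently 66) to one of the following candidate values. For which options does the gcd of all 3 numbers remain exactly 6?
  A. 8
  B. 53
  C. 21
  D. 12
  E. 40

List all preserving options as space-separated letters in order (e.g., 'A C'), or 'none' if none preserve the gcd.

Old gcd = 6; gcd of others (without N[1]) = 18
New gcd for candidate v: gcd(18, v). Preserves old gcd iff gcd(18, v) = 6.
  Option A: v=8, gcd(18,8)=2 -> changes
  Option B: v=53, gcd(18,53)=1 -> changes
  Option C: v=21, gcd(18,21)=3 -> changes
  Option D: v=12, gcd(18,12)=6 -> preserves
  Option E: v=40, gcd(18,40)=2 -> changes

Answer: D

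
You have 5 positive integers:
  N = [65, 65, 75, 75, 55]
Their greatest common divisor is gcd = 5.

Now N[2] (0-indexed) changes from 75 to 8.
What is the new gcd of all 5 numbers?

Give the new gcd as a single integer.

Answer: 1

Derivation:
Numbers: [65, 65, 75, 75, 55], gcd = 5
Change: index 2, 75 -> 8
gcd of the OTHER numbers (without index 2): gcd([65, 65, 75, 55]) = 5
New gcd = gcd(g_others, new_val) = gcd(5, 8) = 1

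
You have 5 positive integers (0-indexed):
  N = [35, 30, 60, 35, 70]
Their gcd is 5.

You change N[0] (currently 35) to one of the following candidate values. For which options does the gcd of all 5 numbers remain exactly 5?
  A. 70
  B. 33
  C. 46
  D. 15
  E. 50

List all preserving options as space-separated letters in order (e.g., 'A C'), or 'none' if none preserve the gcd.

Old gcd = 5; gcd of others (without N[0]) = 5
New gcd for candidate v: gcd(5, v). Preserves old gcd iff gcd(5, v) = 5.
  Option A: v=70, gcd(5,70)=5 -> preserves
  Option B: v=33, gcd(5,33)=1 -> changes
  Option C: v=46, gcd(5,46)=1 -> changes
  Option D: v=15, gcd(5,15)=5 -> preserves
  Option E: v=50, gcd(5,50)=5 -> preserves

Answer: A D E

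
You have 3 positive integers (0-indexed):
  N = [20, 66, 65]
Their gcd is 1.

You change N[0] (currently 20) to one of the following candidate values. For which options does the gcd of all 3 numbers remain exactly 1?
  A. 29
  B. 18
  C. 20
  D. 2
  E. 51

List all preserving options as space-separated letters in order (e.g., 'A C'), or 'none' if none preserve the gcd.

Old gcd = 1; gcd of others (without N[0]) = 1
New gcd for candidate v: gcd(1, v). Preserves old gcd iff gcd(1, v) = 1.
  Option A: v=29, gcd(1,29)=1 -> preserves
  Option B: v=18, gcd(1,18)=1 -> preserves
  Option C: v=20, gcd(1,20)=1 -> preserves
  Option D: v=2, gcd(1,2)=1 -> preserves
  Option E: v=51, gcd(1,51)=1 -> preserves

Answer: A B C D E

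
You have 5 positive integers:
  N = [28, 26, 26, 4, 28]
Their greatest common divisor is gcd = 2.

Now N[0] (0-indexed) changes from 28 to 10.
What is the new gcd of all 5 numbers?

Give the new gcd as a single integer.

Answer: 2

Derivation:
Numbers: [28, 26, 26, 4, 28], gcd = 2
Change: index 0, 28 -> 10
gcd of the OTHER numbers (without index 0): gcd([26, 26, 4, 28]) = 2
New gcd = gcd(g_others, new_val) = gcd(2, 10) = 2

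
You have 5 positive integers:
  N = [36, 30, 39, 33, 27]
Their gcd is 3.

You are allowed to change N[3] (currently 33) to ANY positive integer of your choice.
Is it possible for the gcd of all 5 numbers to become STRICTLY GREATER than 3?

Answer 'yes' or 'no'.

Current gcd = 3
gcd of all OTHER numbers (without N[3]=33): gcd([36, 30, 39, 27]) = 3
The new gcd after any change is gcd(3, new_value).
This can be at most 3.
Since 3 = old gcd 3, the gcd can only stay the same or decrease.

Answer: no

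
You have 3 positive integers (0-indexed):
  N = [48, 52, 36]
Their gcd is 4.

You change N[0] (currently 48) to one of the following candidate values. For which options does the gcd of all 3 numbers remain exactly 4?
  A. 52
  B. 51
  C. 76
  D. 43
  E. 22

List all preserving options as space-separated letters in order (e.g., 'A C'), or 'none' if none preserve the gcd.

Answer: A C

Derivation:
Old gcd = 4; gcd of others (without N[0]) = 4
New gcd for candidate v: gcd(4, v). Preserves old gcd iff gcd(4, v) = 4.
  Option A: v=52, gcd(4,52)=4 -> preserves
  Option B: v=51, gcd(4,51)=1 -> changes
  Option C: v=76, gcd(4,76)=4 -> preserves
  Option D: v=43, gcd(4,43)=1 -> changes
  Option E: v=22, gcd(4,22)=2 -> changes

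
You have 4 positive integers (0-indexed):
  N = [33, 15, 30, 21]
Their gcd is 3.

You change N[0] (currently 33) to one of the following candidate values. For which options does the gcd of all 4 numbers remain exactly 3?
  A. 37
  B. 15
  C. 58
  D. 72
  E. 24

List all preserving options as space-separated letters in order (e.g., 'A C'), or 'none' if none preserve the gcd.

Old gcd = 3; gcd of others (without N[0]) = 3
New gcd for candidate v: gcd(3, v). Preserves old gcd iff gcd(3, v) = 3.
  Option A: v=37, gcd(3,37)=1 -> changes
  Option B: v=15, gcd(3,15)=3 -> preserves
  Option C: v=58, gcd(3,58)=1 -> changes
  Option D: v=72, gcd(3,72)=3 -> preserves
  Option E: v=24, gcd(3,24)=3 -> preserves

Answer: B D E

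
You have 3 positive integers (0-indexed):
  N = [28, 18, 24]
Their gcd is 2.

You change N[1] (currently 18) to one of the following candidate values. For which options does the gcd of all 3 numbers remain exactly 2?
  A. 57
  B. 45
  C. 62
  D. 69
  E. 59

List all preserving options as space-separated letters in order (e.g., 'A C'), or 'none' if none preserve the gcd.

Answer: C

Derivation:
Old gcd = 2; gcd of others (without N[1]) = 4
New gcd for candidate v: gcd(4, v). Preserves old gcd iff gcd(4, v) = 2.
  Option A: v=57, gcd(4,57)=1 -> changes
  Option B: v=45, gcd(4,45)=1 -> changes
  Option C: v=62, gcd(4,62)=2 -> preserves
  Option D: v=69, gcd(4,69)=1 -> changes
  Option E: v=59, gcd(4,59)=1 -> changes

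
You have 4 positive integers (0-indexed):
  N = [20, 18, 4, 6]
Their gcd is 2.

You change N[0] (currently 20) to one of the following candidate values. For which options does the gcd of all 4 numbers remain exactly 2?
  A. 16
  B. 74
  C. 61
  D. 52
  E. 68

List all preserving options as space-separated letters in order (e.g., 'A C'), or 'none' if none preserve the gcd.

Answer: A B D E

Derivation:
Old gcd = 2; gcd of others (without N[0]) = 2
New gcd for candidate v: gcd(2, v). Preserves old gcd iff gcd(2, v) = 2.
  Option A: v=16, gcd(2,16)=2 -> preserves
  Option B: v=74, gcd(2,74)=2 -> preserves
  Option C: v=61, gcd(2,61)=1 -> changes
  Option D: v=52, gcd(2,52)=2 -> preserves
  Option E: v=68, gcd(2,68)=2 -> preserves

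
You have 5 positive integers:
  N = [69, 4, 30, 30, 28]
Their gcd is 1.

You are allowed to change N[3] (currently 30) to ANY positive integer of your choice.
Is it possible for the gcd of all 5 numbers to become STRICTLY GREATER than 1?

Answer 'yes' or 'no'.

Current gcd = 1
gcd of all OTHER numbers (without N[3]=30): gcd([69, 4, 30, 28]) = 1
The new gcd after any change is gcd(1, new_value).
This can be at most 1.
Since 1 = old gcd 1, the gcd can only stay the same or decrease.

Answer: no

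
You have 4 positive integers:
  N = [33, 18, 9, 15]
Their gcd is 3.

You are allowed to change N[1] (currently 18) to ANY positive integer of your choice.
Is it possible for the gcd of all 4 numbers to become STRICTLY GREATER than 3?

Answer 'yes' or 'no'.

Current gcd = 3
gcd of all OTHER numbers (without N[1]=18): gcd([33, 9, 15]) = 3
The new gcd after any change is gcd(3, new_value).
This can be at most 3.
Since 3 = old gcd 3, the gcd can only stay the same or decrease.

Answer: no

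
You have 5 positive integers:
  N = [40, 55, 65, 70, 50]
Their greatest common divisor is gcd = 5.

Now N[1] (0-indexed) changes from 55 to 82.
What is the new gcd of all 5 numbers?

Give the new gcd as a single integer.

Numbers: [40, 55, 65, 70, 50], gcd = 5
Change: index 1, 55 -> 82
gcd of the OTHER numbers (without index 1): gcd([40, 65, 70, 50]) = 5
New gcd = gcd(g_others, new_val) = gcd(5, 82) = 1

Answer: 1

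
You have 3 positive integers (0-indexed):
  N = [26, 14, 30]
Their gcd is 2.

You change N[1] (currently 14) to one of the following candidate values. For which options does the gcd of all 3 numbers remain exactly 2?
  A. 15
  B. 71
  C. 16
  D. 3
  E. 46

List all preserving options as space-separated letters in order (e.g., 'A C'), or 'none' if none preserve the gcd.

Answer: C E

Derivation:
Old gcd = 2; gcd of others (without N[1]) = 2
New gcd for candidate v: gcd(2, v). Preserves old gcd iff gcd(2, v) = 2.
  Option A: v=15, gcd(2,15)=1 -> changes
  Option B: v=71, gcd(2,71)=1 -> changes
  Option C: v=16, gcd(2,16)=2 -> preserves
  Option D: v=3, gcd(2,3)=1 -> changes
  Option E: v=46, gcd(2,46)=2 -> preserves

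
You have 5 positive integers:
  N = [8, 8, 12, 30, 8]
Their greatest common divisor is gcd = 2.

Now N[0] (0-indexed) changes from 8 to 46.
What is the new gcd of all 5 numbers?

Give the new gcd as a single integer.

Answer: 2

Derivation:
Numbers: [8, 8, 12, 30, 8], gcd = 2
Change: index 0, 8 -> 46
gcd of the OTHER numbers (without index 0): gcd([8, 12, 30, 8]) = 2
New gcd = gcd(g_others, new_val) = gcd(2, 46) = 2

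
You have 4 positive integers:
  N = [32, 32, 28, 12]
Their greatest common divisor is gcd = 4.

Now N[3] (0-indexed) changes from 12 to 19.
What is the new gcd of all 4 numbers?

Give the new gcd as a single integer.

Numbers: [32, 32, 28, 12], gcd = 4
Change: index 3, 12 -> 19
gcd of the OTHER numbers (without index 3): gcd([32, 32, 28]) = 4
New gcd = gcd(g_others, new_val) = gcd(4, 19) = 1

Answer: 1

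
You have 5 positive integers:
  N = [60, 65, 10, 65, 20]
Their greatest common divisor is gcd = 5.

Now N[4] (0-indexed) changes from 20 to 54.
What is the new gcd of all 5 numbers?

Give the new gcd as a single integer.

Numbers: [60, 65, 10, 65, 20], gcd = 5
Change: index 4, 20 -> 54
gcd of the OTHER numbers (without index 4): gcd([60, 65, 10, 65]) = 5
New gcd = gcd(g_others, new_val) = gcd(5, 54) = 1

Answer: 1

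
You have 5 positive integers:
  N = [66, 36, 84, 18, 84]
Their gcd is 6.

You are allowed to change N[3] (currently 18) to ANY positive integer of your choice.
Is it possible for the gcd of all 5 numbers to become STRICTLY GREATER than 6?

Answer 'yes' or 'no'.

Current gcd = 6
gcd of all OTHER numbers (without N[3]=18): gcd([66, 36, 84, 84]) = 6
The new gcd after any change is gcd(6, new_value).
This can be at most 6.
Since 6 = old gcd 6, the gcd can only stay the same or decrease.

Answer: no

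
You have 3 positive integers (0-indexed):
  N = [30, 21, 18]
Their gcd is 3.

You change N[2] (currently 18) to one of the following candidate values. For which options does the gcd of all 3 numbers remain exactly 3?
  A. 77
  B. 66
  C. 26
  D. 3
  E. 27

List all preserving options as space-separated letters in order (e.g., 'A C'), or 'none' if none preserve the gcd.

Old gcd = 3; gcd of others (without N[2]) = 3
New gcd for candidate v: gcd(3, v). Preserves old gcd iff gcd(3, v) = 3.
  Option A: v=77, gcd(3,77)=1 -> changes
  Option B: v=66, gcd(3,66)=3 -> preserves
  Option C: v=26, gcd(3,26)=1 -> changes
  Option D: v=3, gcd(3,3)=3 -> preserves
  Option E: v=27, gcd(3,27)=3 -> preserves

Answer: B D E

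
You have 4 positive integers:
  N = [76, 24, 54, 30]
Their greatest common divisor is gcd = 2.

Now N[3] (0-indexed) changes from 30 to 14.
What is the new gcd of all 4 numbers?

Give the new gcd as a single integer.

Answer: 2

Derivation:
Numbers: [76, 24, 54, 30], gcd = 2
Change: index 3, 30 -> 14
gcd of the OTHER numbers (without index 3): gcd([76, 24, 54]) = 2
New gcd = gcd(g_others, new_val) = gcd(2, 14) = 2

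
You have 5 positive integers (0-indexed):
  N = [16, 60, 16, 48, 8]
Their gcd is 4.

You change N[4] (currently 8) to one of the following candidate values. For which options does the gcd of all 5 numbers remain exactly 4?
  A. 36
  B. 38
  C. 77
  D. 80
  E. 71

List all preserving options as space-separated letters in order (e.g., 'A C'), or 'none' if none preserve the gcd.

Old gcd = 4; gcd of others (without N[4]) = 4
New gcd for candidate v: gcd(4, v). Preserves old gcd iff gcd(4, v) = 4.
  Option A: v=36, gcd(4,36)=4 -> preserves
  Option B: v=38, gcd(4,38)=2 -> changes
  Option C: v=77, gcd(4,77)=1 -> changes
  Option D: v=80, gcd(4,80)=4 -> preserves
  Option E: v=71, gcd(4,71)=1 -> changes

Answer: A D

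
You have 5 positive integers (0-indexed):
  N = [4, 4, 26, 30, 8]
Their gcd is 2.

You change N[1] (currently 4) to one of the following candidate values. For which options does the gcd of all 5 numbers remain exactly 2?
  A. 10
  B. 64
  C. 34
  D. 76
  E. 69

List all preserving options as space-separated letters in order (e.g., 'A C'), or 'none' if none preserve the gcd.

Old gcd = 2; gcd of others (without N[1]) = 2
New gcd for candidate v: gcd(2, v). Preserves old gcd iff gcd(2, v) = 2.
  Option A: v=10, gcd(2,10)=2 -> preserves
  Option B: v=64, gcd(2,64)=2 -> preserves
  Option C: v=34, gcd(2,34)=2 -> preserves
  Option D: v=76, gcd(2,76)=2 -> preserves
  Option E: v=69, gcd(2,69)=1 -> changes

Answer: A B C D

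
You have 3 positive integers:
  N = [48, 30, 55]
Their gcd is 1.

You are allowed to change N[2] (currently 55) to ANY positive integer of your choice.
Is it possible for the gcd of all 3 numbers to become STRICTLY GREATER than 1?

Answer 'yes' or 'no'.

Answer: yes

Derivation:
Current gcd = 1
gcd of all OTHER numbers (without N[2]=55): gcd([48, 30]) = 6
The new gcd after any change is gcd(6, new_value).
This can be at most 6.
Since 6 > old gcd 1, the gcd CAN increase (e.g., set N[2] = 6).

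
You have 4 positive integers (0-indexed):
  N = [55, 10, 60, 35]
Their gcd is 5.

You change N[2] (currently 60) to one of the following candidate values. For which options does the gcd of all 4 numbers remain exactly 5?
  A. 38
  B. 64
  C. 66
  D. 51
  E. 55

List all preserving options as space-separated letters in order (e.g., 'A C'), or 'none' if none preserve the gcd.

Answer: E

Derivation:
Old gcd = 5; gcd of others (without N[2]) = 5
New gcd for candidate v: gcd(5, v). Preserves old gcd iff gcd(5, v) = 5.
  Option A: v=38, gcd(5,38)=1 -> changes
  Option B: v=64, gcd(5,64)=1 -> changes
  Option C: v=66, gcd(5,66)=1 -> changes
  Option D: v=51, gcd(5,51)=1 -> changes
  Option E: v=55, gcd(5,55)=5 -> preserves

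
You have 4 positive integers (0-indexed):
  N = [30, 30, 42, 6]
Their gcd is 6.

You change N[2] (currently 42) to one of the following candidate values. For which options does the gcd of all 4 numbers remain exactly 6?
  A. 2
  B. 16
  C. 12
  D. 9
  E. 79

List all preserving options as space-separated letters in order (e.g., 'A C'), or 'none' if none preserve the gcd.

Answer: C

Derivation:
Old gcd = 6; gcd of others (without N[2]) = 6
New gcd for candidate v: gcd(6, v). Preserves old gcd iff gcd(6, v) = 6.
  Option A: v=2, gcd(6,2)=2 -> changes
  Option B: v=16, gcd(6,16)=2 -> changes
  Option C: v=12, gcd(6,12)=6 -> preserves
  Option D: v=9, gcd(6,9)=3 -> changes
  Option E: v=79, gcd(6,79)=1 -> changes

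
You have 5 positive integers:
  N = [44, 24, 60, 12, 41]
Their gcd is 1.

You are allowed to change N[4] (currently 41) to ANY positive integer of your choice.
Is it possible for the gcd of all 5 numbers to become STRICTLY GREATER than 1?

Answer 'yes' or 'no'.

Current gcd = 1
gcd of all OTHER numbers (without N[4]=41): gcd([44, 24, 60, 12]) = 4
The new gcd after any change is gcd(4, new_value).
This can be at most 4.
Since 4 > old gcd 1, the gcd CAN increase (e.g., set N[4] = 4).

Answer: yes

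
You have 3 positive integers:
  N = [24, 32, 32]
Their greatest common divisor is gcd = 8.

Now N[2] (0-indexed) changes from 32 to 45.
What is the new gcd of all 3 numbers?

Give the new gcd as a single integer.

Numbers: [24, 32, 32], gcd = 8
Change: index 2, 32 -> 45
gcd of the OTHER numbers (without index 2): gcd([24, 32]) = 8
New gcd = gcd(g_others, new_val) = gcd(8, 45) = 1

Answer: 1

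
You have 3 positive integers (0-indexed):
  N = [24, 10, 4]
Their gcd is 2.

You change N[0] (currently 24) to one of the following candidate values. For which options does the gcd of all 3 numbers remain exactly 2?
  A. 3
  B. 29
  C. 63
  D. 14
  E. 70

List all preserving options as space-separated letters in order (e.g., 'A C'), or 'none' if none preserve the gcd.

Old gcd = 2; gcd of others (without N[0]) = 2
New gcd for candidate v: gcd(2, v). Preserves old gcd iff gcd(2, v) = 2.
  Option A: v=3, gcd(2,3)=1 -> changes
  Option B: v=29, gcd(2,29)=1 -> changes
  Option C: v=63, gcd(2,63)=1 -> changes
  Option D: v=14, gcd(2,14)=2 -> preserves
  Option E: v=70, gcd(2,70)=2 -> preserves

Answer: D E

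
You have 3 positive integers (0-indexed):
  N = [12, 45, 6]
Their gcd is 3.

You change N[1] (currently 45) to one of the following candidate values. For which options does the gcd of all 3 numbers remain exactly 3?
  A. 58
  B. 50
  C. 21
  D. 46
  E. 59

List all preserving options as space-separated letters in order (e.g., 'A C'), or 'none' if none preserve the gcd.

Answer: C

Derivation:
Old gcd = 3; gcd of others (without N[1]) = 6
New gcd for candidate v: gcd(6, v). Preserves old gcd iff gcd(6, v) = 3.
  Option A: v=58, gcd(6,58)=2 -> changes
  Option B: v=50, gcd(6,50)=2 -> changes
  Option C: v=21, gcd(6,21)=3 -> preserves
  Option D: v=46, gcd(6,46)=2 -> changes
  Option E: v=59, gcd(6,59)=1 -> changes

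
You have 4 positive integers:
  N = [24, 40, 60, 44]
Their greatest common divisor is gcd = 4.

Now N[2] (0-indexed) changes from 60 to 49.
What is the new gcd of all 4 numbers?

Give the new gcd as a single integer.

Numbers: [24, 40, 60, 44], gcd = 4
Change: index 2, 60 -> 49
gcd of the OTHER numbers (without index 2): gcd([24, 40, 44]) = 4
New gcd = gcd(g_others, new_val) = gcd(4, 49) = 1

Answer: 1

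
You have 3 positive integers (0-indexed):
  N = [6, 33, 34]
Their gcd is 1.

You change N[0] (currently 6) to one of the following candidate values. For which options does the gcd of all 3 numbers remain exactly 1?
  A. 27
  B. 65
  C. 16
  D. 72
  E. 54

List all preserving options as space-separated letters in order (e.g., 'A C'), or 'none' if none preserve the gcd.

Old gcd = 1; gcd of others (without N[0]) = 1
New gcd for candidate v: gcd(1, v). Preserves old gcd iff gcd(1, v) = 1.
  Option A: v=27, gcd(1,27)=1 -> preserves
  Option B: v=65, gcd(1,65)=1 -> preserves
  Option C: v=16, gcd(1,16)=1 -> preserves
  Option D: v=72, gcd(1,72)=1 -> preserves
  Option E: v=54, gcd(1,54)=1 -> preserves

Answer: A B C D E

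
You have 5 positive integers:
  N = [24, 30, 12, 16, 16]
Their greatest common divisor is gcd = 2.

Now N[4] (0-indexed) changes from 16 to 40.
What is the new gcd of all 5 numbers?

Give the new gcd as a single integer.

Numbers: [24, 30, 12, 16, 16], gcd = 2
Change: index 4, 16 -> 40
gcd of the OTHER numbers (without index 4): gcd([24, 30, 12, 16]) = 2
New gcd = gcd(g_others, new_val) = gcd(2, 40) = 2

Answer: 2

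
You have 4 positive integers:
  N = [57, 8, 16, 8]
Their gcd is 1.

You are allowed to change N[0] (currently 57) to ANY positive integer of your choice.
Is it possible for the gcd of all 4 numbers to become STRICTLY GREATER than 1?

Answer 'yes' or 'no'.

Answer: yes

Derivation:
Current gcd = 1
gcd of all OTHER numbers (without N[0]=57): gcd([8, 16, 8]) = 8
The new gcd after any change is gcd(8, new_value).
This can be at most 8.
Since 8 > old gcd 1, the gcd CAN increase (e.g., set N[0] = 8).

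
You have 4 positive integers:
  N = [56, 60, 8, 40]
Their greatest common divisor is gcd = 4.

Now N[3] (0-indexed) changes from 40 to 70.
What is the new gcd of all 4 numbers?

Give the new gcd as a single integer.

Answer: 2

Derivation:
Numbers: [56, 60, 8, 40], gcd = 4
Change: index 3, 40 -> 70
gcd of the OTHER numbers (without index 3): gcd([56, 60, 8]) = 4
New gcd = gcd(g_others, new_val) = gcd(4, 70) = 2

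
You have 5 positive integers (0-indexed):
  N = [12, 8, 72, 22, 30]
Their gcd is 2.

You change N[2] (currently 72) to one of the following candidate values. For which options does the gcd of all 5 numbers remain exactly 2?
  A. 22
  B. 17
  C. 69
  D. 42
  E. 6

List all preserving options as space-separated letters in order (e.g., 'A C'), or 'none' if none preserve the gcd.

Answer: A D E

Derivation:
Old gcd = 2; gcd of others (without N[2]) = 2
New gcd for candidate v: gcd(2, v). Preserves old gcd iff gcd(2, v) = 2.
  Option A: v=22, gcd(2,22)=2 -> preserves
  Option B: v=17, gcd(2,17)=1 -> changes
  Option C: v=69, gcd(2,69)=1 -> changes
  Option D: v=42, gcd(2,42)=2 -> preserves
  Option E: v=6, gcd(2,6)=2 -> preserves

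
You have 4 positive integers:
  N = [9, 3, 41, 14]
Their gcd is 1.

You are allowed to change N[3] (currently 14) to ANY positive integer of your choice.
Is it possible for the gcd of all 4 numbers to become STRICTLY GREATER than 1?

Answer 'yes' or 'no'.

Current gcd = 1
gcd of all OTHER numbers (without N[3]=14): gcd([9, 3, 41]) = 1
The new gcd after any change is gcd(1, new_value).
This can be at most 1.
Since 1 = old gcd 1, the gcd can only stay the same or decrease.

Answer: no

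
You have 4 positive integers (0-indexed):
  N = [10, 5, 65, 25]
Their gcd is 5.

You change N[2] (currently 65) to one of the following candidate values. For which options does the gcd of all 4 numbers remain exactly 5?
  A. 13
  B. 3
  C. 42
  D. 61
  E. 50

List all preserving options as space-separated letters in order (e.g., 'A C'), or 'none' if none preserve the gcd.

Old gcd = 5; gcd of others (without N[2]) = 5
New gcd for candidate v: gcd(5, v). Preserves old gcd iff gcd(5, v) = 5.
  Option A: v=13, gcd(5,13)=1 -> changes
  Option B: v=3, gcd(5,3)=1 -> changes
  Option C: v=42, gcd(5,42)=1 -> changes
  Option D: v=61, gcd(5,61)=1 -> changes
  Option E: v=50, gcd(5,50)=5 -> preserves

Answer: E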